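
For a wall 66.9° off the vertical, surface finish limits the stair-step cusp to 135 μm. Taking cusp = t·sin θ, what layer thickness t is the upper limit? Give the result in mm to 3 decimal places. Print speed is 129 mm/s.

0.147 mm

sin(66.9°) = 0.9198; t_max = 0.135/0.9198 = 0.147 mm.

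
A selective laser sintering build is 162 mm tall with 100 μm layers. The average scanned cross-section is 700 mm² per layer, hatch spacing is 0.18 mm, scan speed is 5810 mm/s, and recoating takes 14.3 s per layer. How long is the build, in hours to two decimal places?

6.74 hours

Layers = ⌈162/0.1⌉ = 1620.
Scan path per layer = 700 / 0.18, so 3888.9 mm.
Scan time per layer = 3888.9 / 5810 = 0.6693 s.
Per-layer time = 0.6693 + 14.3 = 14.9693 s.
1620 layers × 14.9693 s/layer = 24250.266 s, i.e. 6.74 hours.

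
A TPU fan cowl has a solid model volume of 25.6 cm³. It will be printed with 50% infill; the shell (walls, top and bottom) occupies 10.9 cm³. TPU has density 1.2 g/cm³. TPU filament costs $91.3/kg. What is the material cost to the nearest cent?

Infill region = 25.6 − 10.9, so 14.7 cm³.
Infill volume = 0.50 × 14.7, so 7.35 cm³.
Total printed volume = 10.9 + 7.35, so 18.25 cm³.
Mass: 18.25 × 1.2 → 21.9 g.
Cost = 21.9 g / 1000 × $91.3/kg = $2.00.

$2.00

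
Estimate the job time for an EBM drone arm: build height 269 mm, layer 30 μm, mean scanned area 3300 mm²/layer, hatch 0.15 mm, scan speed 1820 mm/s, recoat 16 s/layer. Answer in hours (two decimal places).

69.96 hours

Layers = ⌈269/0.03⌉ = 8967.
Per-layer scan distance = 3300 / 0.15 = 22000 mm.
Scan time per layer = 22000 / 1820, so 12.0879 s.
Per-layer time = 12.0879 + 16, so 28.0879 s.
Total: 8967 × 28.0879 s = 251864.1993 s → 69.96 hours.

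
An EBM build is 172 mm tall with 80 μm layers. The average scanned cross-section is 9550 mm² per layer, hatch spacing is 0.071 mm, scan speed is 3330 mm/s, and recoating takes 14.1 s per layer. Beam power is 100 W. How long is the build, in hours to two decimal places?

32.54 hours

Layers = ⌈172/0.08⌉ = 2150.
Scan path per layer = 9550 / 0.071 = 134507 mm.
Per-layer scan time = 134507 / 3330, so 40.3925 s.
Per-layer time = 40.3925 + 14.1 = 54.4925 s.
2150 layers × 54.4925 s/layer = 117158.875 s, i.e. 32.54 hours.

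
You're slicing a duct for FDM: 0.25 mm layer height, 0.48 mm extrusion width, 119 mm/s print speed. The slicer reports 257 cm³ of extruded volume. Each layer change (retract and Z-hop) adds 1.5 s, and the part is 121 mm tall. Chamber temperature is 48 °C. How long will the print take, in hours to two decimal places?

5.20 hours

Line area: 0.25 × 0.48 → 0.12 mm².
Path length: 257000 mm³ / 0.12 mm² → 2141666.7 mm.
Time extruding = 2141666.7 / 119, so 17997.2 s.
Layer count = ceil(121 / 0.25) = 484.
Layer-change overhead: 484 × 1.5 → 726 s.
Total = 17997.2 + 726 = 18723.2 s = 5.20 hours.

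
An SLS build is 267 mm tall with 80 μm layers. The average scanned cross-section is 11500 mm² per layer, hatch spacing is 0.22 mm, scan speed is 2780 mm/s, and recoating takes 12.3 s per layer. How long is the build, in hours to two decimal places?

Number of layers: 267 / 0.08 → 3338 (rounded up).
Per-layer scan distance = 11500 / 0.22, so 52272.7 mm.
Per-layer scan time: 52272.7 / 2780 → 18.8031 s.
Per-layer time = 18.8031 + 12.3, so 31.1031 s.
3338 layers × 31.1031 s/layer = 103822.1478 s, i.e. 28.84 hours.

28.84 hours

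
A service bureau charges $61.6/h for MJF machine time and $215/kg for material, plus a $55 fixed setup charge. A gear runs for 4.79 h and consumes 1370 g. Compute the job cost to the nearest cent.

Machine cost = 61.6 × 4.79 = $295.064.
Feedstock cost: 215 × 1370/1000 → $294.55.
Adding setup: 295.064 + 294.55 + 55 → 644.614 ≈ $644.61.

$644.61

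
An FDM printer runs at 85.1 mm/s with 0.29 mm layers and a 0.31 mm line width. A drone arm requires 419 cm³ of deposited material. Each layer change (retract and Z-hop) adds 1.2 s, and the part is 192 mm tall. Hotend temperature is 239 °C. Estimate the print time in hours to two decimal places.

Bead cross-section = 0.29 × 0.31 = 0.0899 mm².
Path length: 419000 mm³ / 0.0899 mm² → 4660734.1 mm.
Extrusion time = 4660734.1 / 85.1 = 54767.7 s.
Number of layers: 192 / 0.29 → 663 (rounded up).
Non-print overhead = 663 × 1.2, so 795.6 s.
Altogether 54767.7 + 795.6 = 55563.3 s, i.e. 15.43 hours.

15.43 hours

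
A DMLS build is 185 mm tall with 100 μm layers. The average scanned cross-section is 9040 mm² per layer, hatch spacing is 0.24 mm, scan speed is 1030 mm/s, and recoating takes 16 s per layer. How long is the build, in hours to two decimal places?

Layers = ⌈185/0.1⌉ = 1850.
Per-layer scan distance: 9040 / 0.24 → 37666.7 mm.
Laser time per layer: 37666.7 / 1030 → 36.5696 s.
Time per layer = 36.5696 + 16, so 52.5696 s.
Total: 1850 × 52.5696 s = 97253.76 s → 27.01 hours.

27.01 hours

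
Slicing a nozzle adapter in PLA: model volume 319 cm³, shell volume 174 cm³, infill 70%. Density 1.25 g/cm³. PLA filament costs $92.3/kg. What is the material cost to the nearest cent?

$31.79

Infill region = 319 − 174 = 145 cm³.
Infill deposited = 0.70 × 145 = 101.5 cm³.
Total extruded = 174 + 101.5 = 275.5 cm³.
Mass: 275.5 × 1.25 → 344.375 g.
At $92.3/kg: 344.375/1000 × 92.3 = $31.79.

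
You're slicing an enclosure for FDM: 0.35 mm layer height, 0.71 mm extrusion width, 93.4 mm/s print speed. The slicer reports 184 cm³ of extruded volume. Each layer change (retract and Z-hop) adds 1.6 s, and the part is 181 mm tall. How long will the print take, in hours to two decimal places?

2.43 hours

Extrusion cross-section = 0.35 × 0.71, so 0.2485 mm².
Toolpath length = 184 cm³ / 0.2485 mm² = 184000 / 0.2485 = 740442.7 mm.
Print-move time = 740442.7 / 93.4, so 7927.7 s.
Layers = ⌈181/0.35⌉ = 518.
Layer-change overhead = 518 × 1.6, so 828.8 s.
Total = 7927.7 + 828.8 = 8756.5 s = 2.43 hours.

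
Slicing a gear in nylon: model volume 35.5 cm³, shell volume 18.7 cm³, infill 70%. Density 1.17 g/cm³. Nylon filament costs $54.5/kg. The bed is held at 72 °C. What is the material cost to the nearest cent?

Interior volume = 35.5 − 18.7, so 16.8 cm³.
Infill deposited = 0.70 × 16.8, so 11.76 cm³.
Deposited volume = 18.7 + 11.76 = 30.46 cm³.
Mass = 30.46 × 1.17 = 35.6382 g.
At $54.5/kg: 35.6382/1000 × 54.5 = $1.94.

$1.94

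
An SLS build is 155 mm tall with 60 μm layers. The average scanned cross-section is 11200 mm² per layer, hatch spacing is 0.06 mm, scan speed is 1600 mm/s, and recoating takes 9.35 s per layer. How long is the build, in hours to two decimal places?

Layer count = ceil(155 / 0.06) = 2584.
Hatch length per layer = 11200 / 0.06, so 186666.7 mm.
Scan time per layer: 186666.7 / 1600 → 116.6667 s.
Layer cycle = 116.6667 + 9.35, so 126.0167 s.
2584 layers × 126.0167 s/layer = 325627.1528 s, i.e. 90.45 hours.

90.45 hours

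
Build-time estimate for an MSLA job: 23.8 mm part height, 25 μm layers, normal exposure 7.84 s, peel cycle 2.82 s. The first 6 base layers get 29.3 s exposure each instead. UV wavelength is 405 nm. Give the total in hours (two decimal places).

Number of layers: 23.8 / 0.025 → 952 (rounded up).
Base layers = 6 × (29.3 + 2.82) = 192.72 s.
Remaining layers = 946 × (7.84 + 2.82) = 10084.36 s.
Sum: 192.72 + 10084.36 = 10277.08 s → 2.85 hours.

2.85 hours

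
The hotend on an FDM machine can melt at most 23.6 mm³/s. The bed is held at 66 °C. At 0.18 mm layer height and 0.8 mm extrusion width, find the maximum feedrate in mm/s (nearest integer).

Extrusion cross-section = 0.18 × 0.8 = 0.144 mm².
Max speed = 23.6 / 0.144 = 163.89 ≈ 164 mm/s.

164 mm/s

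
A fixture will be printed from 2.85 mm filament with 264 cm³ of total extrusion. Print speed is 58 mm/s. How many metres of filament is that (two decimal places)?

41.38 m

A = π r² = π × 1.425² = 6.3794 mm².
L = 264000 mm³ / 6.3794 mm² = 41383.2 mm, i.e. 41.38 m.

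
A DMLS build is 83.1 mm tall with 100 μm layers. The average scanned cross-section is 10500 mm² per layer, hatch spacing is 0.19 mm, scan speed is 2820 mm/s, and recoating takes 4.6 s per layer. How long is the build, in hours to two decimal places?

5.59 hours

Layer count = ceil(83.1 / 0.1) = 831.
Hatch length per layer: 10500 / 0.19 → 55263.2 mm.
Laser time per layer: 55263.2 / 2820 → 19.5969 s.
Time per layer = 19.5969 + 4.6 = 24.1969 s.
831 layers × 24.1969 s/layer = 20107.6239 s, i.e. 5.59 hours.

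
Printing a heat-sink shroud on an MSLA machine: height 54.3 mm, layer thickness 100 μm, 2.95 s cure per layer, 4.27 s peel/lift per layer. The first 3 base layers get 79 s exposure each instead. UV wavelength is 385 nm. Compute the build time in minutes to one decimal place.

69.1 minutes

Number of layers: 54.3 / 0.1 → 543 (rounded up).
Bottom layers: 3 × (79 + 4.27) → 249.81 s.
Normal layers = 540 × (2.95 + 4.27) = 3898.8 s.
Sum: 249.81 + 3898.8 = 4148.61 s → 69.1 minutes.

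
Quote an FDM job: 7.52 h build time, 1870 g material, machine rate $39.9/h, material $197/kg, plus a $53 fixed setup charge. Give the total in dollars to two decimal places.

Machine cost = 39.9 × 7.52 = $300.048.
Material cost: 197 × 1870/1000 → $368.39.
Total = 300.048 + 368.39 + 53 = 721.438 ≈ $721.44.

$721.44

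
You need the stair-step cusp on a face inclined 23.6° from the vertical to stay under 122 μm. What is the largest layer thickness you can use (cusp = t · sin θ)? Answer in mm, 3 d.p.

0.305 mm

Layer height = cusp / sin(23.6°) = 0.122 / 0.4003 = 0.305 mm.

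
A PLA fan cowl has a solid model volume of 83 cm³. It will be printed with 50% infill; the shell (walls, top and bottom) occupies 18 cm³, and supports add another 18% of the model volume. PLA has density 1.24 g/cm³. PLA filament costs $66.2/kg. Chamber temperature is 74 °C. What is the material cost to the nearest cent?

Volume inside the shell: 83 − 18 → 65 cm³.
Infill deposited: 0.50 × 65 → 32.5 cm³.
Support = 0.18 × 83, so 14.94 cm³.
Deposited volume: 18 + 32.5 + 14.94 → 65.44 cm³.
Mass: 65.44 × 1.24 → 81.1456 g.
At $66.2/kg: 81.1456/1000 × 66.2 = $5.37.

$5.37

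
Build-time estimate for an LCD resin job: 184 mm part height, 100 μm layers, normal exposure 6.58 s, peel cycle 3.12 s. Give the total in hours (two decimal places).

4.96 hours

Number of layers: 184 / 0.1 → 1840 (rounded up).
Each layer takes = 6.58 + 3.12, so 9.7 s.
Total = 1840 × 9.7 = 17848 s = 4.96 hours.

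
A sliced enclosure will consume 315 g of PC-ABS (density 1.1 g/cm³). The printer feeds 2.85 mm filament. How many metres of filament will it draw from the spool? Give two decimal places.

44.89 m

Extruded volume: 315/1.1 = 286.3636 cm³ (286363.6 mm³).
Cross-section of 2.85 mm filament: π·(2.85/2)² = 6.3794 mm².
L = V/A = 286363.6/6.3794 = 44888.8 mm → 44.89 m.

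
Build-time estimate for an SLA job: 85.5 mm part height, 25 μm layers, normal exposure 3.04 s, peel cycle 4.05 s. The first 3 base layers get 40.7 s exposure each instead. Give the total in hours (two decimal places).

Layer count = ceil(85.5 / 0.025) = 3420.
Base layers: 3 × (40.7 + 4.05) → 134.25 s.
Remaining layers: 3417 × (3.04 + 4.05) → 24226.53 s.
Sum: 134.25 + 24226.53 = 24360.78 s → 6.77 hours.

6.77 hours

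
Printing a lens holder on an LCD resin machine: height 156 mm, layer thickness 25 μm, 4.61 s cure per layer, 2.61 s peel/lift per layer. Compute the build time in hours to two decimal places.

Layers = ⌈156/0.025⌉ = 6240.
Each layer takes = 4.61 + 2.61 = 7.22 s.
Total = 6240 × 7.22 = 45052.8 s = 12.51 hours.

12.51 hours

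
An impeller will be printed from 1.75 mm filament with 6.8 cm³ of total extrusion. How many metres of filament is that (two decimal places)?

Cross-section of 1.75 mm filament: π·(1.75/2)² = 2.4053 mm².
L = 6800 mm³ / 2.4053 mm² = 2827.09 mm, i.e. 2.83 m.

2.83 m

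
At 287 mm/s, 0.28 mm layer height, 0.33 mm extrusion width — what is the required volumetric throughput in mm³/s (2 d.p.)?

26.52

Bead cross-section: 0.28 × 0.33 → 0.0924 mm².
Volumetric flow = 287 × 0.0924 = 26.52 mm³/s.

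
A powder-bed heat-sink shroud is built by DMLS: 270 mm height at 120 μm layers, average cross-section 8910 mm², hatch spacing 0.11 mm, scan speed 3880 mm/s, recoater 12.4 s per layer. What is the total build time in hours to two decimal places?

20.80 hours

Layers = ⌈270/0.12⌉ = 2250.
Hatch length per layer = 8910 / 0.11 = 81000 mm.
Per-layer scan time = 81000 / 3880, so 20.8763 s.
Layer cycle = 20.8763 + 12.4, so 33.2763 s.
Total: 2250 × 33.2763 s = 74871.675 s → 20.80 hours.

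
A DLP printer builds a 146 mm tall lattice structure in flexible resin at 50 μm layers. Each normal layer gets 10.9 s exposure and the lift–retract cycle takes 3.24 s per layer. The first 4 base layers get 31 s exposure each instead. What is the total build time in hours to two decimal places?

11.49 hours

Layers = ⌈146/0.05⌉ = 2920.
Base layers = 4 × (31 + 3.24), so 136.96 s.
Remaining layers = 2916 × (10.9 + 3.24), so 41232.24 s.
Total = 136.96 + 41232.24 = 41369.2 s = 11.49 hours.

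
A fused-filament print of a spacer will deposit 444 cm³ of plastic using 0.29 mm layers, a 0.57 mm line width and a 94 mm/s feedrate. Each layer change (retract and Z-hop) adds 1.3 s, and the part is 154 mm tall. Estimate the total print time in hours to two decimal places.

Extrusion cross-section = 0.29 × 0.57, so 0.1653 mm².
Path length: 444000 mm³ / 0.1653 mm² → 2686025.4 mm.
Time extruding: 2686025.4 / 94 → 28574.7 s.
Number of layers: 154 / 0.29 → 532 (rounded up).
Z-hop total = 532 × 1.3, so 691.6 s.
Altogether 28574.7 + 691.6 = 29266.3 s, i.e. 8.13 hours.

8.13 hours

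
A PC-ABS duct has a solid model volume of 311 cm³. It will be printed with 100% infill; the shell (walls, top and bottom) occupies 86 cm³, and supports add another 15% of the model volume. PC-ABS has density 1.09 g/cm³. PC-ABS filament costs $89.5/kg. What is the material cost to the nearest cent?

$34.89

Interior volume = 311 − 86 = 225 cm³.
Infill deposited = 1.00 × 225 = 225 cm³.
Support: 0.15 × 311 → 46.65 cm³.
Total extruded = 86 + 225 + 46.65 = 357.65 cm³.
Mass: 357.65 × 1.09 → 389.8385 g.
Cost = 389.8385 g / 1000 × $89.5/kg = $34.89.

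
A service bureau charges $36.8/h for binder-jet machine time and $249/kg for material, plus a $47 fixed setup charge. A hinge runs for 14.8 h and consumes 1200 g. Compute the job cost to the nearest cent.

$890.44

Time charge = 36.8 × 14.8 = $544.64.
Material cost = 249 × 1200/1000 = $298.80.
Total = 544.64 + 298.80 + 47 = $890.44.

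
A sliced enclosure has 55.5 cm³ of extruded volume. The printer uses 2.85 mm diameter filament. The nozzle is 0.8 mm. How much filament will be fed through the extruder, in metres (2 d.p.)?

8.70 m

Filament cross-section = π × (2.85/2)² = 6.3794 mm².
L = 55500 mm³ / 6.3794 mm² = 8699.88 mm, i.e. 8.70 m.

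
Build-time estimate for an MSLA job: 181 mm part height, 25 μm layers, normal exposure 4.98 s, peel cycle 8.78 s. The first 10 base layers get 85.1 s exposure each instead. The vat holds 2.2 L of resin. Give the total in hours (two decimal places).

27.90 hours

Layer count = ceil(181 / 0.025) = 7240.
Bottom layers = 10 × (85.1 + 8.78) = 938.8 s.
Remaining layers = 7230 × (4.98 + 8.78), so 99484.8 s.
Total = 938.8 + 99484.8 = 100423.6 s = 27.90 hours.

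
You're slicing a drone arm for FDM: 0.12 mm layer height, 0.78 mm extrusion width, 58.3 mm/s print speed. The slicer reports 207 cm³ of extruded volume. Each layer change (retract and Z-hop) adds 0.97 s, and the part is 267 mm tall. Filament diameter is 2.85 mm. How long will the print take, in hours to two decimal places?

Extrusion cross-section = 0.12 × 0.78, so 0.0936 mm².
Toolpath length = 207 cm³ / 0.0936 mm² = 207000 / 0.0936 = 2211538.5 mm.
Print-move time: 2211538.5 / 58.3 → 37933.8 s.
Layer count = ceil(267 / 0.12) = 2225.
Z-hop total: 2225 × 0.97 → 2158.25 s.
Total = 37933.8 + 2158.25 = 40092.05 s = 11.14 hours.

11.14 hours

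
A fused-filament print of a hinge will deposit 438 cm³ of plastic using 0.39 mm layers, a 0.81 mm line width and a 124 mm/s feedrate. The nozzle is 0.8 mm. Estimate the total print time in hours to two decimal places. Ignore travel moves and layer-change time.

3.11 hours

Bead cross-section = 0.39 × 0.81, so 0.3159 mm².
Path length: 438000 mm³ / 0.3159 mm² → 1386514.7 mm.
Extrusion time: 1386514.7 / 124 → 11181.6 s.
11181.6 s = 3.11 hours.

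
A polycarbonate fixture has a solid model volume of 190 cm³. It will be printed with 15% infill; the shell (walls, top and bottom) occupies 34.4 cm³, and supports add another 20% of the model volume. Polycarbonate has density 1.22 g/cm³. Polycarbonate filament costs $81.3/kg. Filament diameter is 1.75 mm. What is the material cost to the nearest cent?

$9.50

Interior volume = 190 − 34.4, so 155.6 cm³.
Deposited infill: 0.15 × 155.6 → 23.34 cm³.
Support: 0.20 × 190 → 38 cm³.
Total printed volume = 34.4 + 23.34 + 38 = 95.74 cm³.
Mass = 95.74 × 1.22 = 116.8028 g.
At $81.3/kg: 116.8028/1000 × 81.3 = $9.50.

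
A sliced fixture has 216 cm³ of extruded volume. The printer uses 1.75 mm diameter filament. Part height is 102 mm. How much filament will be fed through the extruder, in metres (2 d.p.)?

89.80 m

Cross-section of 1.75 mm filament: π·(1.75/2)² = 2.4053 mm².
L = 216000 mm³ / 2.4053 mm² = 89801.69 mm, i.e. 89.80 m.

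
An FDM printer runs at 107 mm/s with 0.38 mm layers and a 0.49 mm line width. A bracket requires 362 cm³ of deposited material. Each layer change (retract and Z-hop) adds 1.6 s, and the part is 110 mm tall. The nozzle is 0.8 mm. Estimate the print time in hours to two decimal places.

Extrusion cross-section = 0.38 × 0.49 = 0.1862 mm².
Total extruded path = 362000/0.1862 = 1944146.1 mm.
Extrusion time = 1944146.1 / 107, so 18169.6 s.
Layer count = ceil(110 / 0.38) = 290.
Non-print overhead: 290 × 1.6 → 464 s.
Altogether 18169.6 + 464 = 18633.6 s, i.e. 5.18 hours.

5.18 hours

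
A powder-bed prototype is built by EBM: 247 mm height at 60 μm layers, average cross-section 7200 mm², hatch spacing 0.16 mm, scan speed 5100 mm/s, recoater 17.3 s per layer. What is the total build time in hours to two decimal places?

Layer count = ceil(247 / 0.06) = 4117.
Hatch length per layer = 7200 / 0.16, so 45000 mm.
Scan time per layer: 45000 / 5100 → 8.8235 s.
Layer cycle = 8.8235 + 17.3, so 26.1235 s.
Build time = 4117 × 26.1235 = 107550.4495 s = 29.88 hours.

29.88 hours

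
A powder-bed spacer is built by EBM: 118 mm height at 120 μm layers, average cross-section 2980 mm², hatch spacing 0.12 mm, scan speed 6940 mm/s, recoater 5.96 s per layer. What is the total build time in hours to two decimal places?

Layer count = ceil(118 / 0.12) = 984.
Per-layer scan distance = 2980 / 0.12, so 24833.3 mm.
Per-layer scan time = 24833.3 / 6940 = 3.5783 s.
Time per layer = 3.5783 + 5.96 = 9.5383 s.
Total: 984 × 9.5383 s = 9385.6872 s → 2.61 hours.

2.61 hours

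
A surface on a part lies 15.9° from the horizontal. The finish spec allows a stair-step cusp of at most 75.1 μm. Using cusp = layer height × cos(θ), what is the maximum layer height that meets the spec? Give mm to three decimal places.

0.078 mm

Layer height = cusp / cos(15.9°) = 0.0751 / 0.9617 = 0.078 mm.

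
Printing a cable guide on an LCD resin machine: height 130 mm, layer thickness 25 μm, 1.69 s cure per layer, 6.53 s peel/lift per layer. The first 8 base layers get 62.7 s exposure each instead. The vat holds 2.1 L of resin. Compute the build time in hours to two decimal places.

Number of layers: 130 / 0.025 → 5200 (rounded up).
Bottom layers = 8 × (62.7 + 6.53), so 553.84 s.
Remaining layers = 5192 × (1.69 + 6.53), so 42678.24 s.
Total = 553.84 + 42678.24 = 43232.08 s = 12.01 hours.

12.01 hours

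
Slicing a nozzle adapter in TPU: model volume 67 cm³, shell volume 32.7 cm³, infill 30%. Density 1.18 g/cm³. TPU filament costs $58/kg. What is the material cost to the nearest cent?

$2.94

Interior volume = 67 − 32.7 = 34.3 cm³.
Infill volume: 0.30 × 34.3 → 10.29 cm³.
Total extruded: 32.7 + 10.29 → 42.99 cm³.
Mass: 42.99 × 1.18 → 50.7282 g.
Cost = 50.7282 g / 1000 × $58/kg = $2.94.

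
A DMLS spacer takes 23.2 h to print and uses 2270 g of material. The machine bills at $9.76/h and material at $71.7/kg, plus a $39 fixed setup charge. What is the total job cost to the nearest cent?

Machine-time cost = 9.76 × 23.2, so $226.432.
Material cost = 71.7 × 2270/1000 = $162.759.
Total = 226.432 + 162.759 + 39 = 428.191 ≈ $428.19.

$428.19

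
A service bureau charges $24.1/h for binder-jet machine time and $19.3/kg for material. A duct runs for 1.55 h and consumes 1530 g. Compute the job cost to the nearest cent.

$66.88

Machine cost: 24.1 × 1.55 → $37.355.
Feedstock cost = 19.3 × 1530/1000 = $29.529.
Job cost: 37.355 + 29.529 = 66.884 ≈ $66.88.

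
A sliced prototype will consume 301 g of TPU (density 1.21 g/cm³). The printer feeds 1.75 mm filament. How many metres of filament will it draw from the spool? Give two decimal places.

Extruded volume: 301/1.21 = 248.7603 cm³ (248760.3 mm³).
Cross-section of 1.75 mm filament: π·(1.75/2)² = 2.4053 mm².
L = V/A = 248760.3/2.4053 = 103421.74 mm → 103.42 m.

103.42 m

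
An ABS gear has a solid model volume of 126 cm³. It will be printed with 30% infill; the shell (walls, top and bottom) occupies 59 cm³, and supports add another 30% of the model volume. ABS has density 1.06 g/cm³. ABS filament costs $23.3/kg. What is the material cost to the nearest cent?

Infill region = 126 − 59 = 67 cm³.
Infill volume = 0.30 × 67 = 20.1 cm³.
Support = 0.30 × 126 = 37.8 cm³.
Total printed volume: 59 + 20.1 + 37.8 → 116.9 cm³.
Mass = 116.9 × 1.06 = 123.914 g.
Cost = 123.914 g / 1000 × $23.3/kg = $2.89.

$2.89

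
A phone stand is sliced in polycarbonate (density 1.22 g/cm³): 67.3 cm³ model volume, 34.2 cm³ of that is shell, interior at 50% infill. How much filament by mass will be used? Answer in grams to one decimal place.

61.9 g

Infill region = 67.3 − 34.2, so 33.1 cm³.
Infill deposited = 0.50 × 33.1 = 16.55 cm³.
Total extruded = 34.2 + 16.55 = 50.75 cm³.
Mass = 50.75 × 1.22, so 61.915 g.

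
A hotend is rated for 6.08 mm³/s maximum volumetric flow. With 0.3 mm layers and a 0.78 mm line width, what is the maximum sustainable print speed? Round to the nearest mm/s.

A = 0.3 × 0.78 = 0.234 mm².
Max speed = 6.08 / 0.234 = 25.98 ≈ 26 mm/s.

26 mm/s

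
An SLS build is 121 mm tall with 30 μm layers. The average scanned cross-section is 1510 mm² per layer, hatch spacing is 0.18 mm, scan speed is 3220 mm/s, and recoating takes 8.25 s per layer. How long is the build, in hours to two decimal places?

Layers = ⌈121/0.03⌉ = 4034.
Per-layer scan distance = 1510 / 0.18 = 8388.9 mm.
Scan time per layer = 8388.9 / 3220, so 2.6052 s.
Time per layer = 2.6052 + 8.25, so 10.8552 s.
Total: 4034 × 10.8552 s = 43789.8768 s → 12.16 hours.

12.16 hours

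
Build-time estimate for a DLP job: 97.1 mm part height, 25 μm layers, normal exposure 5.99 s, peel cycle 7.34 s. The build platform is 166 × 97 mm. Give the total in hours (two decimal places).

Number of layers: 97.1 / 0.025 → 3884 (rounded up).
Cycle time = 5.99 + 7.34 = 13.33 s.
Total = 3884 × 13.33 = 51773.72 s = 14.38 hours.

14.38 hours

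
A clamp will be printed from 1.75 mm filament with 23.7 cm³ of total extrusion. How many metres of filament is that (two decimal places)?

Filament cross-section = π × (1.75/2)² = 2.4053 mm².
L = 23700 mm³ / 2.4053 mm² = 9853.24 mm, i.e. 9.85 m.

9.85 m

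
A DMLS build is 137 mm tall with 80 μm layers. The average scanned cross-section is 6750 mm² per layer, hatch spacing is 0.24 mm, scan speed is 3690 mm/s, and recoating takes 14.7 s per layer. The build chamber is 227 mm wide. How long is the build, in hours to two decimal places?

Layers = ⌈137/0.08⌉ = 1713.
Scan path per layer: 6750 / 0.24 → 28125 mm.
Scan time per layer = 28125 / 3690, so 7.622 s.
Layer cycle = 7.622 + 14.7 = 22.322 s.
Build time = 1713 × 22.322 = 38237.586 s = 10.62 hours.

10.62 hours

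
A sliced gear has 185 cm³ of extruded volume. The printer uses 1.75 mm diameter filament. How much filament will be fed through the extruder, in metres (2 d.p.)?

Cross-section of 1.75 mm filament: π·(1.75/2)² = 2.4053 mm².
Length = 185 cm³ / 2.4053 mm² = 185000 / 2.4053 = 76913.48 mm = 76.91 m.

76.91 m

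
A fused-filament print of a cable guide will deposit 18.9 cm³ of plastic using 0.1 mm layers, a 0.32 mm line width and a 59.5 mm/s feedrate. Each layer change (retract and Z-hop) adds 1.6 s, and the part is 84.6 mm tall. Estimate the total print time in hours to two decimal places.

3.13 hours

Line area = 0.1 × 0.32, so 0.032 mm².
Total extruded path = 18900/0.032 = 590625 mm.
Time extruding: 590625 / 59.5 → 9926.5 s.
Layers = ⌈84.6/0.1⌉ = 846.
Layer-change overhead = 846 × 1.6 = 1353.6 s.
Total = 9926.5 + 1353.6 = 11280.1 s = 3.13 hours.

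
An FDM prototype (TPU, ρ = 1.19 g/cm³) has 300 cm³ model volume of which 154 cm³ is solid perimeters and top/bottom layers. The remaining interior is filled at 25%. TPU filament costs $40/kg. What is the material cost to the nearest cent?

$9.07

Volume inside the shell = 300 − 154, so 146 cm³.
Deposited infill = 0.25 × 146, so 36.5 cm³.
Total printed volume = 154 + 36.5, so 190.5 cm³.
Mass = 190.5 × 1.19, so 226.695 g.
At $40/kg: 226.695/1000 × 40 = $9.07.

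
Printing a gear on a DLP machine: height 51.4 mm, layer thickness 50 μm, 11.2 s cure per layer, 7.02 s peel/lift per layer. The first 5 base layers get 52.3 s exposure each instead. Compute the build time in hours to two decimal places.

Layer count = ceil(51.4 / 0.05) = 1028.
Burn-in layers = 5 × (52.3 + 7.02), so 296.6 s.
Normal layers = 1023 × (11.2 + 7.02), so 18639.06 s.
Total = 296.6 + 18639.06 = 18935.66 s = 5.26 hours.

5.26 hours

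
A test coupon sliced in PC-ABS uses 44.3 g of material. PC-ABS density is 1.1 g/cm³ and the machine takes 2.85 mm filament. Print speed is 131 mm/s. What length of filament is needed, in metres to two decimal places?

6.31 m

Extruded volume: 44.3/1.1 = 40.2727 cm³ (40272.7 mm³).
Filament cross-section = π × (2.85/2)² = 6.3794 mm².
L = V/A = 40272.7/6.3794 = 6312.93 mm → 6.31 m.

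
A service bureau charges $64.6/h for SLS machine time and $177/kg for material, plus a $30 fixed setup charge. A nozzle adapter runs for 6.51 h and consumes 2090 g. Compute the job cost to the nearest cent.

Time charge: 64.6 × 6.51 → $420.546.
Material cost = 177 × 2090/1000, so $369.93.
Total = 420.546 + 369.93 + 30 = 820.476 ≈ $820.48.

$820.48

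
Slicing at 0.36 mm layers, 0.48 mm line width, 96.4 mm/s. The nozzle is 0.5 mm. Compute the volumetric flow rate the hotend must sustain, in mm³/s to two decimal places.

A = 0.36 × 0.48 = 0.1728 mm².
Q = v·A = 96.4 × 0.1728 = 16.66 mm³/s.

16.66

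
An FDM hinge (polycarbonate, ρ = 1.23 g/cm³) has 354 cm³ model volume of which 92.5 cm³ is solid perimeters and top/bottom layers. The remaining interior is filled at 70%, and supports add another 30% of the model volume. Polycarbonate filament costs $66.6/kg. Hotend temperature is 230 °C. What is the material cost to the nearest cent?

$31.27

Infill region: 354 − 92.5 → 261.5 cm³.
Infill deposited = 0.70 × 261.5 = 183.05 cm³.
Support = 0.30 × 354, so 106.2 cm³.
Deposited volume: 92.5 + 183.05 + 106.2 → 381.75 cm³.
Mass = 381.75 × 1.23, so 469.5525 g.
At $66.6/kg: 469.5525/1000 × 66.6 = $31.27.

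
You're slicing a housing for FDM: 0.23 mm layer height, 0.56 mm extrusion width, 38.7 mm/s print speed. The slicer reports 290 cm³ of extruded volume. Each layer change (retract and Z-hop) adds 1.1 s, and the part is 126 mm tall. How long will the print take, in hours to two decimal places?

Extrusion cross-section = 0.23 × 0.56 = 0.1288 mm².
Toolpath length = 290 cm³ / 0.1288 mm² = 290000 / 0.1288 = 2251552.8 mm.
Time extruding = 2251552.8 / 38.7, so 58179.7 s.
Layer count = ceil(126 / 0.23) = 548.
Z-hop total = 548 × 1.1, so 602.8 s.
Total = 58179.7 + 602.8 = 58782.5 s = 16.33 hours.

16.33 hours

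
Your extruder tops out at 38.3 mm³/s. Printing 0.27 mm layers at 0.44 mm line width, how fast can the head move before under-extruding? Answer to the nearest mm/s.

322 mm/s

Extrusion cross-section = 0.27 × 0.44 = 0.1188 mm².
v_max = Q/A = 38.3/0.1188 = 322.39 mm/s → 322 mm/s.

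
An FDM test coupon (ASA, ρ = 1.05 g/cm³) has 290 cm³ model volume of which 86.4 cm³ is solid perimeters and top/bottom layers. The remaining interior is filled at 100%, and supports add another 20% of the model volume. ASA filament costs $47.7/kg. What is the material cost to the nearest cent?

$17.43

Infill region = 290 − 86.4, so 203.6 cm³.
Infill volume = 1.00 × 203.6 = 203.6 cm³.
Support = 0.20 × 290 = 58 cm³.
Deposited volume: 86.4 + 203.6 + 58 → 348 cm³.
Mass = 348 × 1.05, so 365.4 g.
Cost = 365.4 g / 1000 × $47.7/kg = $17.43.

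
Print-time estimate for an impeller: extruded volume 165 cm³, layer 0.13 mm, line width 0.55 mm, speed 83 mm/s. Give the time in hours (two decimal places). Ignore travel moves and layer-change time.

7.72 hours

Extrusion cross-section = 0.13 × 0.55, so 0.0715 mm².
Total extruded path = 165000/0.0715 = 2307692.3 mm.
Extrusion time = 2307692.3 / 83, so 27803.5 s.
In the requested units: 27803.5 s = 7.72 hours.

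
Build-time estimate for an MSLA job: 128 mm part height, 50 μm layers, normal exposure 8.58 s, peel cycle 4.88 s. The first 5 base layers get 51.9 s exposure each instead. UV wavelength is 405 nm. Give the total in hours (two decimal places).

9.63 hours

Layer count = ceil(128 / 0.05) = 2560.
Base layers = 5 × (51.9 + 4.88) = 283.9 s.
Regular layers = 2555 × (8.58 + 4.88), so 34390.3 s.
Total = 283.9 + 34390.3 = 34674.2 s = 9.63 hours.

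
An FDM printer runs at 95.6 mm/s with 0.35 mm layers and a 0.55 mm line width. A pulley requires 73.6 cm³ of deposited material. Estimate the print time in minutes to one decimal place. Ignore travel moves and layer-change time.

Extrusion cross-section = 0.35 × 0.55, so 0.1925 mm².
Toolpath length = 73.6 cm³ / 0.1925 mm² = 73600 / 0.1925 = 382337.7 mm.
Print-move time = 382337.7 / 95.6 = 3999.3 s.
3999.3 s = 66.7 minutes.

66.7 minutes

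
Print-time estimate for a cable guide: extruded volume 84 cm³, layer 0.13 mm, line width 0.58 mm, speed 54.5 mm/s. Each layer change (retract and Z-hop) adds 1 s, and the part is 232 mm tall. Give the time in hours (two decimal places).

Extrusion cross-section = 0.13 × 0.58 = 0.0754 mm².
Path length: 84000 mm³ / 0.0754 mm² → 1114058.4 mm.
Time extruding: 1114058.4 / 54.5 → 20441.4 s.
Layer count = ceil(232 / 0.13) = 1785.
Layer-change overhead: 1785 × 1 → 1785 s.
Altogether 20441.4 + 1785 = 22226.4 s, i.e. 6.17 hours.

6.17 hours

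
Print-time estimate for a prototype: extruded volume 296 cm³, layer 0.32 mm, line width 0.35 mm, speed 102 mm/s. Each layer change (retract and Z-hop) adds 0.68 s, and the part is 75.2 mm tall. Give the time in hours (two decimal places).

7.24 hours

Extrusion cross-section: 0.32 × 0.35 → 0.112 mm².
Total extruded path = 296000/0.112 = 2642857.1 mm.
Extrusion time: 2642857.1 / 102 → 25910.4 s.
Number of layers: 75.2 / 0.32 → 235 (rounded up).
Z-hop total: 235 × 0.68 → 159.8 s.
Altogether 25910.4 + 159.8 = 26070.2 s, i.e. 7.24 hours.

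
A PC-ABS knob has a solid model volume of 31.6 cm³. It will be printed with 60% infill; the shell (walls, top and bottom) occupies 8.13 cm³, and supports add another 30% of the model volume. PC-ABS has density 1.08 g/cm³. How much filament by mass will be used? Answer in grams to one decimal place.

34.2 g

Interior volume = 31.6 − 8.13 = 23.47 cm³.
Infill volume = 0.60 × 23.47 = 14.082 cm³.
Support = 0.30 × 31.6 = 9.48 cm³.
Total extruded: 8.13 + 14.082 + 9.48 → 31.692 cm³.
Mass = 31.692 × 1.08 = 34.22736 g.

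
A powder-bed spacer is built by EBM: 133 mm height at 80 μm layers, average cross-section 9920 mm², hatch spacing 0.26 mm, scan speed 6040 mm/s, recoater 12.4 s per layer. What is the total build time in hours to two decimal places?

8.65 hours

Layers = ⌈133/0.08⌉ = 1663.
Per-layer scan distance = 9920 / 0.26, so 38153.8 mm.
Scan time per layer: 38153.8 / 6040 → 6.3169 s.
Time per layer: 6.3169 + 12.4 → 18.7169 s.
Build time = 1663 × 18.7169 = 31126.2047 s = 8.65 hours.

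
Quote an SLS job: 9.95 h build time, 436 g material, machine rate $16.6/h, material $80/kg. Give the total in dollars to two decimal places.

$200.05

Machine-time cost = 16.6 × 9.95 = $165.17.
Material charge = 80 × 436/1000 = $34.88.
Total = 165.17 + 34.88 = $200.05.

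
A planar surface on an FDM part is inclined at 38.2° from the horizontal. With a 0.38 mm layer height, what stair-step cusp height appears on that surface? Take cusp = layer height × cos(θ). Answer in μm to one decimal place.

Cusp = layer height × cos(38.2°) = 0.38 × 0.7859 = 0.298642 mm = 298.6 μm.

298.6 μm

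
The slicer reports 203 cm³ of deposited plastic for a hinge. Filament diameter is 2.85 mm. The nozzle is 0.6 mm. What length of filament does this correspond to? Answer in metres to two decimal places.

31.82 m

A = π r² = π × 1.425² = 6.3794 mm².
L = 203000 mm³ / 6.3794 mm² = 31821.17 mm, i.e. 31.82 m.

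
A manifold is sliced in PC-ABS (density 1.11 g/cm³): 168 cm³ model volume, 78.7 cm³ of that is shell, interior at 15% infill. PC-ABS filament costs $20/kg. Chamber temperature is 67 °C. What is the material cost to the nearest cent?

$2.04

Volume inside the shell = 168 − 78.7, so 89.3 cm³.
Infill volume = 0.15 × 89.3, so 13.395 cm³.
Total printed volume: 78.7 + 13.395 → 92.095 cm³.
Mass = 92.095 × 1.11 = 102.22545 g.
Cost = 102.22545 g / 1000 × $20/kg = $2.04.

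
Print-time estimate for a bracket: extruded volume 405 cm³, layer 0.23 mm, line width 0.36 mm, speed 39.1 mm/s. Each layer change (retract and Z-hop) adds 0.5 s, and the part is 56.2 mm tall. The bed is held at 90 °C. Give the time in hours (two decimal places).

Extrusion cross-section = 0.23 × 0.36 = 0.0828 mm².
Toolpath length = 405 cm³ / 0.0828 mm² = 405000 / 0.0828 = 4891304.3 mm.
Extrusion time = 4891304.3 / 39.1 = 125097.3 s.
Layer count = ceil(56.2 / 0.23) = 245.
Z-hop total: 245 × 0.5 → 122.5 s.
Total = 125097.3 + 122.5 = 125219.8 s = 34.78 hours.

34.78 hours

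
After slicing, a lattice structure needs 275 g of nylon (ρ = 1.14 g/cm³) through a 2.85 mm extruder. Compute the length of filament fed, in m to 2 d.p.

Extruded volume: 275/1.14 = 241.2281 cm³ (241228.1 mm³).
Filament cross-section = π × (2.85/2)² = 6.3794 mm².
L = V/A = 241228.1/6.3794 = 37813.6 mm → 37.81 m.

37.81 m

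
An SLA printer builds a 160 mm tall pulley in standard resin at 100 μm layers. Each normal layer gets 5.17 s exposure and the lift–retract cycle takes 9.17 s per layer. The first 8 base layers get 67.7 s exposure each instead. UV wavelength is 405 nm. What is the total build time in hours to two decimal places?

6.51 hours

Layers = ⌈160/0.1⌉ = 1600.
Base layers: 8 × (67.7 + 9.17) → 614.96 s.
Normal layers: 1592 × (5.17 + 9.17) → 22829.28 s.
Sum: 614.96 + 22829.28 = 23444.24 s → 6.51 hours.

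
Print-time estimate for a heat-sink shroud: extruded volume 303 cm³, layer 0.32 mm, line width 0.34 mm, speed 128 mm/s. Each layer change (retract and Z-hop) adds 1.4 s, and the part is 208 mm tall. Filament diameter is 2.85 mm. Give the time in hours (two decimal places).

6.30 hours

Extrusion cross-section = 0.32 × 0.34, so 0.1088 mm².
Toolpath length = 303 cm³ / 0.1088 mm² = 303000 / 0.1088 = 2784926.5 mm.
Time extruding = 2784926.5 / 128, so 21757.2 s.
Number of layers: 208 / 0.32 → 650 (rounded up).
Layer-change overhead = 650 × 1.4 = 910 s.
Altogether 21757.2 + 910 = 22667.2 s, i.e. 6.30 hours.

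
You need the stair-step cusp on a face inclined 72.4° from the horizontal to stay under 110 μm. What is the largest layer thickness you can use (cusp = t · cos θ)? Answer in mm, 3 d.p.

t = h_c / cos θ = 0.11 / 0.3024 = 0.364 mm.

0.364 mm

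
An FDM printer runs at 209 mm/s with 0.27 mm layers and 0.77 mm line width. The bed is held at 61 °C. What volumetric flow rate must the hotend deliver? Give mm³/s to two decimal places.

A: 0.27 × 0.77 → 0.2079 mm².
Q = v·A = 209 × 0.2079 = 43.45 mm³/s.

43.45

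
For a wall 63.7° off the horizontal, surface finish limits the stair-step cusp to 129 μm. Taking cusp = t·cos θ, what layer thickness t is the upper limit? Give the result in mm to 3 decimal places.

0.291 mm

cos(63.7°) = 0.4431; t_max = 0.129/0.4431 = 0.291 mm.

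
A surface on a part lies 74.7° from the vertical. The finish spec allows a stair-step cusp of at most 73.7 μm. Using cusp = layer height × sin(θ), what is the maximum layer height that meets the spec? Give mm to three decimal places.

Layer height = cusp / sin(74.7°) = 0.0737 / 0.9646 = 0.076 mm.

0.076 mm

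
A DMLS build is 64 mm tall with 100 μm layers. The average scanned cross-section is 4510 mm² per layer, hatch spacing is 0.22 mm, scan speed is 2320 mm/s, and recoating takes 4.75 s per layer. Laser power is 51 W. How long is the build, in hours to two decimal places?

Number of layers: 64 / 0.1 → 640 (rounded up).
Per-layer scan distance = 4510 / 0.22, so 20500 mm.
Per-layer scan time = 20500 / 2320 = 8.8362 s.
Layer cycle: 8.8362 + 4.75 → 13.5862 s.
Total: 640 × 13.5862 s = 8695.168 s → 2.42 hours.

2.42 hours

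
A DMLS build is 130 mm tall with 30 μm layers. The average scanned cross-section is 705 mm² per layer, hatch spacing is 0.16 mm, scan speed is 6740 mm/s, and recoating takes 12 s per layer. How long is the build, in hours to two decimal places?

15.23 hours

Layer count = ceil(130 / 0.03) = 4334.
Per-layer scan distance = 705 / 0.16, so 4406.3 mm.
Scan time per layer: 4406.3 / 6740 → 0.6538 s.
Layer cycle: 0.6538 + 12 → 12.6538 s.
Total: 4334 × 12.6538 s = 54841.5692 s → 15.23 hours.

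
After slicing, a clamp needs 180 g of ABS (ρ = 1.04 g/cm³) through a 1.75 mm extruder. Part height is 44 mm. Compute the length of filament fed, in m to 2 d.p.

Extruded volume: 180/1.04 = 173.0769 cm³ (173076.9 mm³).
Filament cross-section = π × (1.75/2)² = 2.4053 mm².
Length = 173076.9 / 2.4053 = 71956.47 mm = 71.96 m.

71.96 m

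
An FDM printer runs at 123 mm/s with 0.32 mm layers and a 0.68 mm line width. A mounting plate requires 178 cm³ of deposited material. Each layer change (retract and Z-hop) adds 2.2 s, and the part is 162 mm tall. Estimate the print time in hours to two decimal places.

Line area = 0.32 × 0.68, so 0.2176 mm².
Path length: 178000 mm³ / 0.2176 mm² → 818014.7 mm.
Extrusion time = 818014.7 / 123 = 6650.5 s.
Layer count = ceil(162 / 0.32) = 507.
Z-hop total = 507 × 2.2, so 1115.4 s.
Altogether 6650.5 + 1115.4 = 7765.9 s, i.e. 2.16 hours.

2.16 hours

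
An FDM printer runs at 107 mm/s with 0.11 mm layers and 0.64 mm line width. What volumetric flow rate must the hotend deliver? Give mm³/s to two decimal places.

7.53

Bead cross-section = 0.11 × 0.64, so 0.0704 mm².
Volumetric flow = 107 × 0.0704 = 7.53 mm³/s.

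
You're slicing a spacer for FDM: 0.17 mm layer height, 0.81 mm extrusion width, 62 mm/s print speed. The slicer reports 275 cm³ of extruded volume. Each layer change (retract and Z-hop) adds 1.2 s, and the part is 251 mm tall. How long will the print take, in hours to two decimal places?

Line area = 0.17 × 0.81 = 0.1377 mm².
Path length: 275000 mm³ / 0.1377 mm² → 1997095.1 mm.
Print-move time: 1997095.1 / 62 → 32211.2 s.
Layers = ⌈251/0.17⌉ = 1477.
Z-hop total: 1477 × 1.2 → 1772.4 s.
Altogether 32211.2 + 1772.4 = 33983.6 s, i.e. 9.44 hours.

9.44 hours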